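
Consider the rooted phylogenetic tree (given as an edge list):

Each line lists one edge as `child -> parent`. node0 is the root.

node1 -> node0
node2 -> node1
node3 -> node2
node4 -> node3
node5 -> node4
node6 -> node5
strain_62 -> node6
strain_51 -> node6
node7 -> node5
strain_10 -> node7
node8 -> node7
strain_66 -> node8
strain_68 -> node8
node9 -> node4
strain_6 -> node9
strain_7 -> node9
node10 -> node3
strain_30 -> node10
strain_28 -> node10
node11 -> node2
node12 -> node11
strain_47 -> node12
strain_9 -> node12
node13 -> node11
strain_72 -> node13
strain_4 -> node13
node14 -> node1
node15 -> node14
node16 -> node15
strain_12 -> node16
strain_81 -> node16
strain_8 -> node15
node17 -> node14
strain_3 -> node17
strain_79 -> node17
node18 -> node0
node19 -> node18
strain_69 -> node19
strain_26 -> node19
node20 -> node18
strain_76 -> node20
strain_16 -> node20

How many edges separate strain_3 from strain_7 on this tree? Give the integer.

The MRCA of strain_3 and strain_7 is the node subtending ((((((strain_62,strain_51),(strain_10,(strain_66,strain_68))),(strain_6,strain_7)),(strain_30,strain_28)),((strain_47,strain_9),(strain_72,strain_4))),(((strain_12,strain_81),strain_8),(strain_3,strain_79))).
From strain_3 up to that node: 3 branches. From strain_7 up to the same node: 5 branches. Total: 3 + 5 = 8.

8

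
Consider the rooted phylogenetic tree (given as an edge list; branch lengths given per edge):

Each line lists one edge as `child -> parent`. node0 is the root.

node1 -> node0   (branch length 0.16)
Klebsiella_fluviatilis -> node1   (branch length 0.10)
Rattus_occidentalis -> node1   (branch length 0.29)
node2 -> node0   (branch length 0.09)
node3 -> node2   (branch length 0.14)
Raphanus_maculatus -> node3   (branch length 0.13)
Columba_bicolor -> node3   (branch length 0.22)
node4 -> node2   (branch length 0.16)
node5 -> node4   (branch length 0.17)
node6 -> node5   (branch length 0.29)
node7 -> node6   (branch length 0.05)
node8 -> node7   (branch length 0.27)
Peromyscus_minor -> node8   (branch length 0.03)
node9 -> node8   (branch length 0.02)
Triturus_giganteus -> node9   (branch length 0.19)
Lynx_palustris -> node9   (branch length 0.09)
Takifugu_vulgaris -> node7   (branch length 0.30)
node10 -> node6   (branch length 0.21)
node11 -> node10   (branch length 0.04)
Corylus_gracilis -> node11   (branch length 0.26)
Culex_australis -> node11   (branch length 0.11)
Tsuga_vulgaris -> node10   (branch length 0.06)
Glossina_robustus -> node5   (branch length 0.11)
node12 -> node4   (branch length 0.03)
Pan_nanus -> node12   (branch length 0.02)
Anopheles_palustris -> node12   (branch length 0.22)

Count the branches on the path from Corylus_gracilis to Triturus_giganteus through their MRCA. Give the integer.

7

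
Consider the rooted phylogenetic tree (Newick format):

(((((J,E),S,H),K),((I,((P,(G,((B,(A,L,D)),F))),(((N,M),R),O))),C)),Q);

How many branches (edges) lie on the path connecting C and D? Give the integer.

9

The MRCA of C and D is the node subtending ((I,((P,(G,((B,(A,L,D)),F))),(((N,M),R),O))),C).
From C up to that node: 1 branch. From D up to the same node: 8 branches. Total: 1 + 8 = 9.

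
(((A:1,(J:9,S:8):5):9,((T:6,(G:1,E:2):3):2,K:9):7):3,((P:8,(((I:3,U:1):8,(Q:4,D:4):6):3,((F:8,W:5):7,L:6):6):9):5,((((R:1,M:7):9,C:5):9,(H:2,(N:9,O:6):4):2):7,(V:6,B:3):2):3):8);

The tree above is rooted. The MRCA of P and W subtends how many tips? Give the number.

8

The MRCA of P and W is the node subtending (P,(((I,U),(Q,D)),((F,W),L))).
That clade contains 8 terminal taxa: D, F, I, L, P, Q, U, W.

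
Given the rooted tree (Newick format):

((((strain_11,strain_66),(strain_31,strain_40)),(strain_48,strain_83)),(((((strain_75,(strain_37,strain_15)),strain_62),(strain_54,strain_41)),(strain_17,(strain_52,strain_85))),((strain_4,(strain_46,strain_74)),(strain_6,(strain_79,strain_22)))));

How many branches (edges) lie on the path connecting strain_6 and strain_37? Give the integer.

The MRCA of strain_6 and strain_37 is the node subtending (((((strain_75,(strain_37,strain_15)),strain_62),(strain_54,strain_41)),(strain_17,(strain_52,strain_85))),((strain_4,(strain_46,strain_74)),(strain_6,(strain_79,strain_22)))).
From strain_6 up to that node: 3 branches. From strain_37 up to the same node: 6 branches. Total: 3 + 6 = 9.

9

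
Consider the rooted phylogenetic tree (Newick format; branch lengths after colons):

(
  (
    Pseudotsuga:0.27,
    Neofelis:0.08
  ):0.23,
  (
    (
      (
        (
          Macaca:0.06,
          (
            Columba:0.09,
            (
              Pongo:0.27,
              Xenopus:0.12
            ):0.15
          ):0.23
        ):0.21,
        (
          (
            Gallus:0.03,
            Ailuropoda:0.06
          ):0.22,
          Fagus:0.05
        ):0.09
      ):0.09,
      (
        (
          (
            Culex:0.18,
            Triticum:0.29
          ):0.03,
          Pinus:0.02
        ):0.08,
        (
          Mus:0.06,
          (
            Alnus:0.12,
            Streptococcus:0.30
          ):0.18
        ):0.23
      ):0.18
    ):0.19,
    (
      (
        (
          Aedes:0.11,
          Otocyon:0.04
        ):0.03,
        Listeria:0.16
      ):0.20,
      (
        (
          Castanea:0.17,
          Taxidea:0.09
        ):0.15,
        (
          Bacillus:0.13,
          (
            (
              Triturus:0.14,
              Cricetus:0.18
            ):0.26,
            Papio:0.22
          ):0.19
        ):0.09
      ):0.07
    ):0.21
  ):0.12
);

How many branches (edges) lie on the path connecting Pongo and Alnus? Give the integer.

The MRCA of Pongo and Alnus is the node subtending (((Macaca,(Columba,(Pongo,Xenopus))),((Gallus,Ailuropoda),Fagus)),(((Culex,Triticum),Pinus),(Mus,(Alnus,Streptococcus)))).
From Pongo up to that node: 5 branches. From Alnus up to the same node: 4 branches. Total: 5 + 4 = 9.

9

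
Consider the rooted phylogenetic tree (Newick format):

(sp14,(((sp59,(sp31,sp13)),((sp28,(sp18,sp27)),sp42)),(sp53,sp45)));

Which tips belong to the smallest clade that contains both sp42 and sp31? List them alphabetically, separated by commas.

Tracing sp42: it sits inside ((sp28,(sp18,sp27)),sp42).
Tracing sp31: it sits inside (sp31,sp13).
The smallest clade enclosing both is ((sp59,(sp31,sp13)),((sp28,(sp18,sp27)),sp42)); the answer is its 7 terminal taxa in alphabetical order.

sp13, sp18, sp27, sp28, sp31, sp42, sp59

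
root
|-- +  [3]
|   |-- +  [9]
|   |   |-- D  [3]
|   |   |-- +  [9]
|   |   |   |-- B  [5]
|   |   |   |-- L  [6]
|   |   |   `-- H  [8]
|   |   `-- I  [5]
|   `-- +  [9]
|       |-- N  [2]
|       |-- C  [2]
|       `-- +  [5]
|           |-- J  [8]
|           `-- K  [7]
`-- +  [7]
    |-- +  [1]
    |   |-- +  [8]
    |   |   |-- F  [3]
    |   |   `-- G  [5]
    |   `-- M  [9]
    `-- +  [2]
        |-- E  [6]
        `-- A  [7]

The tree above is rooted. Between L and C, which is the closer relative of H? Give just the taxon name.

The MRCA of H and L subtends (B,L,H) (3 taxa).
The MRCA of H and C subtends ((D,(B,L,H),I),(N,C,(J,K))) (9 taxa).
The first is nested inside the second, so H shares a more recent common ancestor with L.

L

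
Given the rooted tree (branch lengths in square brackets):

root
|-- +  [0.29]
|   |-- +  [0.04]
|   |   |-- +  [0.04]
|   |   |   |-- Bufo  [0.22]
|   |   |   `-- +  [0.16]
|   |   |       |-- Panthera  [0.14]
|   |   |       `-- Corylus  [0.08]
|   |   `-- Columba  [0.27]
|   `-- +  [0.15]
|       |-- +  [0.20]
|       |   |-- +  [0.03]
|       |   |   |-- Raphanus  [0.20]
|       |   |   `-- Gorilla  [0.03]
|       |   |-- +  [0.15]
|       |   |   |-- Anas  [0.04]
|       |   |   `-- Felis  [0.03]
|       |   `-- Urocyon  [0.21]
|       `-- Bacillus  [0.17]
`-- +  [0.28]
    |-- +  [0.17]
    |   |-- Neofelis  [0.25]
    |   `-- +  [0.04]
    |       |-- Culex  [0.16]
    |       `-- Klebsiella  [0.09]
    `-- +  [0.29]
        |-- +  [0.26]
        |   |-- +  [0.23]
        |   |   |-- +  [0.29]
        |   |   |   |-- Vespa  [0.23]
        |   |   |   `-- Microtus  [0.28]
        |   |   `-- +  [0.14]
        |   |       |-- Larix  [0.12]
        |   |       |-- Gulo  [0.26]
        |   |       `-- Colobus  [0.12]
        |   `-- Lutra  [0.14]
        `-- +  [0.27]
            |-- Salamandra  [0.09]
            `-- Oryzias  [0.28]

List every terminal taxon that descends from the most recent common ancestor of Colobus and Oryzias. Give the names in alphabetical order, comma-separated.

Colobus, Gulo, Larix, Lutra, Microtus, Oryzias, Salamandra, Vespa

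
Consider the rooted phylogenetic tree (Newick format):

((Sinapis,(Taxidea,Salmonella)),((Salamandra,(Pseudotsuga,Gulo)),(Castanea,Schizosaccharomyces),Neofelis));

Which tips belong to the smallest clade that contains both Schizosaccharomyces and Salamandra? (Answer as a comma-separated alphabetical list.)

Castanea, Gulo, Neofelis, Pseudotsuga, Salamandra, Schizosaccharomyces

Tracing Schizosaccharomyces: it sits inside (Castanea,Schizosaccharomyces).
Tracing Salamandra: it sits inside (Salamandra,(Pseudotsuga,Gulo)).
The smallest clade enclosing both is ((Salamandra,(Pseudotsuga,Gulo)),(Castanea,Schizosaccharomyces),Neofelis); the answer is its 6 terminal taxa in alphabetical order.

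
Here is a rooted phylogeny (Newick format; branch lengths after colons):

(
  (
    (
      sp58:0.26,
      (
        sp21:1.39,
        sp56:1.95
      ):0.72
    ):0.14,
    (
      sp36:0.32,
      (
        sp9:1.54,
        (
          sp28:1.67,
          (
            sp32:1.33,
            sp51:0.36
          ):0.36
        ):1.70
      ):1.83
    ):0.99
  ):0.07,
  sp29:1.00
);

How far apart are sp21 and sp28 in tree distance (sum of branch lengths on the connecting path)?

8.44

The path runs sp21 → … → MRCA → … → sp28; the MRCA is the node subtending ((sp58,(sp21,sp56)),(sp36,(sp9,(sp28,(sp32,sp51))))).
Branch lengths along that path: 1.39 + 0.72 + 0.14 + 0.99 + 1.83 + 1.70 + 1.67 = 8.44.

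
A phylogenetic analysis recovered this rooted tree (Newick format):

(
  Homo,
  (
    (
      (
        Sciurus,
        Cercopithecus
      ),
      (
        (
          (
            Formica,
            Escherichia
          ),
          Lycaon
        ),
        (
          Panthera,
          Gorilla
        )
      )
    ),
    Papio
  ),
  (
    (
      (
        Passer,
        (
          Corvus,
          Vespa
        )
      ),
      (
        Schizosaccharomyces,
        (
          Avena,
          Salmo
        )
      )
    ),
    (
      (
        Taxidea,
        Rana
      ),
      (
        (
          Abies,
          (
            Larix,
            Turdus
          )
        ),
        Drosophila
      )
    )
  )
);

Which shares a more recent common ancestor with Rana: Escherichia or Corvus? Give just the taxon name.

Corvus

The MRCA of Rana and Corvus subtends (((Passer,(Corvus,Vespa)),(Schizosaccharomyces,(Avena,Salmo))),((Taxidea,Rana),((Abies,(Larix,Turdus)),Drosophila))) (12 taxa).
The MRCA of Rana and Escherichia is the root, subtending the entire tree (21 taxa).
The first is nested inside the second, so Rana shares a more recent common ancestor with Corvus.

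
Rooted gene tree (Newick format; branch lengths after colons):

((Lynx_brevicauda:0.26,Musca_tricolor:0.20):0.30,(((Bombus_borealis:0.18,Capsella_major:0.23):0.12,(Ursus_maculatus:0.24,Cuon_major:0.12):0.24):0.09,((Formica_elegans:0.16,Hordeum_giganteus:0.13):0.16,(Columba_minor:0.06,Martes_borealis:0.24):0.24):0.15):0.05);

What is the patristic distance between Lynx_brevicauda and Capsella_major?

1.05

The path runs Lynx_brevicauda → … → MRCA → … → Capsella_major; the MRCA is the root of the tree.
Branch lengths along that path: 0.26 + 0.30 + 0.05 + 0.09 + 0.12 + 0.23 = 1.05.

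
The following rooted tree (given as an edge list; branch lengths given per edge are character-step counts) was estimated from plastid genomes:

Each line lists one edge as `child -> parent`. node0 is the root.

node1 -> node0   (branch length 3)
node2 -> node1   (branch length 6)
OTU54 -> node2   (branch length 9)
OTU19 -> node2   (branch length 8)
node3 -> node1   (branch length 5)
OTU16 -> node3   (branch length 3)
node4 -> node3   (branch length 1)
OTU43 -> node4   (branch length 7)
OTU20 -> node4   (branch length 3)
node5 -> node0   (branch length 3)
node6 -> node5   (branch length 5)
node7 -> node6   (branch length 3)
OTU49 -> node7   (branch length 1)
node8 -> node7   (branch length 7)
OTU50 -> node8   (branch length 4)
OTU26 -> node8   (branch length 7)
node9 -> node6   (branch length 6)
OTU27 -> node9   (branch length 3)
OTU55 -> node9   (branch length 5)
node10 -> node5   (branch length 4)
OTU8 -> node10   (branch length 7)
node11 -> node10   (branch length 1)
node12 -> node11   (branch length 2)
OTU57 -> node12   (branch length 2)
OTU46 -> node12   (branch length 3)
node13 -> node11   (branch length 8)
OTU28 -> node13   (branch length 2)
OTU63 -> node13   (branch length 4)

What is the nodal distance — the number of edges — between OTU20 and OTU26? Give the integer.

The MRCA of OTU20 and OTU26 is the root of the tree.
From OTU20 up to that node: 4 branches. From OTU26 up to the same node: 5 branches. Total: 4 + 5 = 9.

9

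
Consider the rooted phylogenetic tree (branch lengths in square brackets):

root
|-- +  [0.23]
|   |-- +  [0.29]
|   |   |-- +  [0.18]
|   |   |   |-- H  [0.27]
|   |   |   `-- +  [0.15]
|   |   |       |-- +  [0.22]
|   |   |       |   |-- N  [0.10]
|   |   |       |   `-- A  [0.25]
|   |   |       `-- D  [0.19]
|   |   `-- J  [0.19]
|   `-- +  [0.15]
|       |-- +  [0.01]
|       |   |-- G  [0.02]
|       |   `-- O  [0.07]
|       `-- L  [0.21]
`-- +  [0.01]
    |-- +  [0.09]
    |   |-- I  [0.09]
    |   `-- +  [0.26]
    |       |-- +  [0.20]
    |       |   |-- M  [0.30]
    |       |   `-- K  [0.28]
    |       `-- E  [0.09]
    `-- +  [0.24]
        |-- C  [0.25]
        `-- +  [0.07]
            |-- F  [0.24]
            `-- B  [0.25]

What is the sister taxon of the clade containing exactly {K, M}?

E

The clade containing exactly {K, M} attaches to the tree at the node subtending ((M,K),E).
The other lineage descending from that same node — the sister group — is the single tip E.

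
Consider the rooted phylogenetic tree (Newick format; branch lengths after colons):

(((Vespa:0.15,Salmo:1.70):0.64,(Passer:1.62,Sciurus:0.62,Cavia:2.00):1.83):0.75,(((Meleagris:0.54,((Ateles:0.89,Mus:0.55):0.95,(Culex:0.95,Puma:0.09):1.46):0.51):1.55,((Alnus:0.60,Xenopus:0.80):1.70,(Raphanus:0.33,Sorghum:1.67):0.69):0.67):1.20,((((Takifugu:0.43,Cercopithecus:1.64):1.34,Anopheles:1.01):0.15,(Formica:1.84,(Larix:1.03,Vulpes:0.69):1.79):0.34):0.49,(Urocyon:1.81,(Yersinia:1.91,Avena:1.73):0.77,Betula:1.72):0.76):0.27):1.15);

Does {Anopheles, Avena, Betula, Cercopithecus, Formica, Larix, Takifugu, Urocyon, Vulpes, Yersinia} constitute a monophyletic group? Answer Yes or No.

Yes

The most recent common ancestor of these taxa subtends ((((Takifugu,Cercopithecus),Anopheles),(Formica,(Larix,Vulpes))),(Urocyon,(Yersinia,Avena),Betula)).
That clade has exactly 10 tips — every listed taxon and nothing else — so the group is monophyletic.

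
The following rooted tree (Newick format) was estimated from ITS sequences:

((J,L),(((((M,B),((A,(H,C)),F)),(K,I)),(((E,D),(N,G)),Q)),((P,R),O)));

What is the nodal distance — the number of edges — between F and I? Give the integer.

The MRCA of F and I is the node subtending (((M,B),((A,(H,C)),F)),(K,I)).
From F up to that node: 3 branches. From I up to the same node: 2 branches. Total: 3 + 2 = 5.

5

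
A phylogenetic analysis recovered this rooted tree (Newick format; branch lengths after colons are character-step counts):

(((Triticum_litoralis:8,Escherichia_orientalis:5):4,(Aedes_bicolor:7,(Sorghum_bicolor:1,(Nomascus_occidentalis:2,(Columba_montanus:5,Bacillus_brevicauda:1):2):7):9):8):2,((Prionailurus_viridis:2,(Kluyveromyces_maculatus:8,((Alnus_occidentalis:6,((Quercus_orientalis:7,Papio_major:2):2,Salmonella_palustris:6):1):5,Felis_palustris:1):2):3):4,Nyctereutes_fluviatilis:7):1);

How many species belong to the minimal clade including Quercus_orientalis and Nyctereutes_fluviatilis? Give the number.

8

The MRCA of Quercus_orientalis and Nyctereutes_fluviatilis is the node subtending ((Prionailurus_viridis,(Kluyveromyces_maculatus,((Alnus_occidentalis,((Quercus_orientalis,Papio_major),Salmonella_palustris)),Felis_palustris))),Nyctereutes_fluviatilis).
That clade contains 8 terminal taxa: Alnus_occidentalis, Felis_palustris, Kluyveromyces_maculatus, Nyctereutes_fluviatilis, Papio_major, Prionailurus_viridis, Quercus_orientalis, Salmonella_palustris.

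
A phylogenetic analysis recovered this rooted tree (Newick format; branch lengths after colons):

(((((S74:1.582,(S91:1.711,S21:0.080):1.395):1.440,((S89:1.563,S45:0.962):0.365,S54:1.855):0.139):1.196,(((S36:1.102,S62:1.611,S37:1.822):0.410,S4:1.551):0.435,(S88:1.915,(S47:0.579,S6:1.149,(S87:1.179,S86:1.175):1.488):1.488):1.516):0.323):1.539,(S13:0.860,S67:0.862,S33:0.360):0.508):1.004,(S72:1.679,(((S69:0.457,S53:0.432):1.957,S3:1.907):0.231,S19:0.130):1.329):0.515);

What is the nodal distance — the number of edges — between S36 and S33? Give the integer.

7

The MRCA of S36 and S33 is the node subtending ((((S74,(S91,S21)),((S89,S45),S54)),(((S36,S62,S37),S4),(S88,(S47,S6,(S87,S86))))),(S13,S67,S33)).
From S36 up to that node: 5 branches. From S33 up to the same node: 2 branches. Total: 5 + 2 = 7.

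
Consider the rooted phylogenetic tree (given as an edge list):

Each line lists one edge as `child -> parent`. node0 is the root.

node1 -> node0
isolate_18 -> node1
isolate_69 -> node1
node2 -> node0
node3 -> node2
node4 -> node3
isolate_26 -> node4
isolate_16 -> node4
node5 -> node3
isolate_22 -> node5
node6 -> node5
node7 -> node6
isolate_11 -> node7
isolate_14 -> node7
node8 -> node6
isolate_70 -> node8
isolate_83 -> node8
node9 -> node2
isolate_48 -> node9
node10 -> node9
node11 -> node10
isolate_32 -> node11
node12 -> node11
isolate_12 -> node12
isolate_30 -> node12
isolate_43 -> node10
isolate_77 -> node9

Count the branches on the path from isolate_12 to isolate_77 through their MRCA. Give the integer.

5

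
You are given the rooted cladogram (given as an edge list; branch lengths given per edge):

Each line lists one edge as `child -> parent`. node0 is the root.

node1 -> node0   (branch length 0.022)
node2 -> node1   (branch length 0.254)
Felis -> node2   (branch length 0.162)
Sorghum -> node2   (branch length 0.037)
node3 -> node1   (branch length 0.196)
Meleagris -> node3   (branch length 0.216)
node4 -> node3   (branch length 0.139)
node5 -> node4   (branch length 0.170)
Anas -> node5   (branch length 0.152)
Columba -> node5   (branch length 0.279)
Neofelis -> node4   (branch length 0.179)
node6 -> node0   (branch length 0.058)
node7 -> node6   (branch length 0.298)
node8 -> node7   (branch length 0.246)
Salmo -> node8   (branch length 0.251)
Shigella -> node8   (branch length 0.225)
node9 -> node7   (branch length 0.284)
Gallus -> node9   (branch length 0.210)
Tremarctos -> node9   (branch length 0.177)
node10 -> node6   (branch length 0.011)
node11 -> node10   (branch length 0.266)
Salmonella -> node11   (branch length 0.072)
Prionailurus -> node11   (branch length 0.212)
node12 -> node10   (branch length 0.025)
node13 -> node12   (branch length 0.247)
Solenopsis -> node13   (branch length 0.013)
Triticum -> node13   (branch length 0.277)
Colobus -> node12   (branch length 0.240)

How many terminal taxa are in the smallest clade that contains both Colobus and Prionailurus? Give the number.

The MRCA of Colobus and Prionailurus is the node subtending ((Salmonella,Prionailurus),((Solenopsis,Triticum),Colobus)).
That clade contains 5 terminal taxa: Colobus, Prionailurus, Salmonella, Solenopsis, Triticum.

5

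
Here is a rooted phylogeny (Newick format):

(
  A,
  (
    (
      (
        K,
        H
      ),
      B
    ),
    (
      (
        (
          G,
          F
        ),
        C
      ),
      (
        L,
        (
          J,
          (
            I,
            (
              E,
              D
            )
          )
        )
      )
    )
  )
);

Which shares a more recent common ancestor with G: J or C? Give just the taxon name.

The MRCA of G and C subtends ((G,F),C) (3 taxa).
The MRCA of G and J subtends (((G,F),C),(L,(J,(I,(E,D))))) (8 taxa).
The first is nested inside the second, so G shares a more recent common ancestor with C.

C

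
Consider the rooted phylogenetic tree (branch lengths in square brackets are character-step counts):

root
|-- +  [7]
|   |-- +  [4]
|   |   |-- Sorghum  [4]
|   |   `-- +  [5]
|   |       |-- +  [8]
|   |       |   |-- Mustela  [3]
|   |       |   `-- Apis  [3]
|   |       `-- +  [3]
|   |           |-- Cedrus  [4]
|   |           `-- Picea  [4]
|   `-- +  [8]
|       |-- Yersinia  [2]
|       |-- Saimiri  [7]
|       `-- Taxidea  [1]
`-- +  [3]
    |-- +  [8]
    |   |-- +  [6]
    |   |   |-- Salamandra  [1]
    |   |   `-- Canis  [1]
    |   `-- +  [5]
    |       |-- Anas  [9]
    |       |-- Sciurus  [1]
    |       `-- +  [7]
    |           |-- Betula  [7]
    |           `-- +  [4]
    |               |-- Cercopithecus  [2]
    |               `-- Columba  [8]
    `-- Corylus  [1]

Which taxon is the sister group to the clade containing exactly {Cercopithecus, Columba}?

The clade containing exactly {Cercopithecus, Columba} attaches to the tree at the node subtending (Betula,(Cercopithecus,Columba)).
The other lineage descending from that same node — the sister group — is the single tip Betula.

Betula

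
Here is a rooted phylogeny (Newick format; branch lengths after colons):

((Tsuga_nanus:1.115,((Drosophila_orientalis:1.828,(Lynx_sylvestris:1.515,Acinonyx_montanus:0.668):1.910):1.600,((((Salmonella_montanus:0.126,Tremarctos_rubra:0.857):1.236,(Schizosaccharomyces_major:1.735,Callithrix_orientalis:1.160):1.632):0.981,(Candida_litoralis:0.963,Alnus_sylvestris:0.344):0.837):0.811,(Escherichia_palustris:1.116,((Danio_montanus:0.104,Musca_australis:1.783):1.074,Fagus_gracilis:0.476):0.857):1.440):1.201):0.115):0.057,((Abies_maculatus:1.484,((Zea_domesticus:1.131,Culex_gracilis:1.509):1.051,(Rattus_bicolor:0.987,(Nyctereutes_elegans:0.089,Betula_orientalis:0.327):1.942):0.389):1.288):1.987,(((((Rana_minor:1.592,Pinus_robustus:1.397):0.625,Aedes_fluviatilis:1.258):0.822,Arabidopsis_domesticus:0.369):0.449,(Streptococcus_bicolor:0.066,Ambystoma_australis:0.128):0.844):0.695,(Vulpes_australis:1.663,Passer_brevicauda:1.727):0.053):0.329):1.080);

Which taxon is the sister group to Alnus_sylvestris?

Candida_litoralis

Alnus_sylvestris attaches to the tree at the node subtending (Candida_litoralis,Alnus_sylvestris).
The other lineage descending from that same node — the sister group — is the single tip Candida_litoralis.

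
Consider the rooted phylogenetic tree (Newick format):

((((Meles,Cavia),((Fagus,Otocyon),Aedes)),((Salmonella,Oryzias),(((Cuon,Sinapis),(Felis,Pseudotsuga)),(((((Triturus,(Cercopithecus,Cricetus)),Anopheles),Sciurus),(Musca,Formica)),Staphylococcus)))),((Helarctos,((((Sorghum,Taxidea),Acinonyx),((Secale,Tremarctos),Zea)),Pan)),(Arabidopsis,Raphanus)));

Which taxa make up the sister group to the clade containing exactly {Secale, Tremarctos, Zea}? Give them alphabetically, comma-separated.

Acinonyx, Sorghum, Taxidea

The clade containing exactly {Secale, Tremarctos, Zea} attaches to the tree at the node subtending (((Sorghum,Taxidea),Acinonyx),((Secale,Tremarctos),Zea)).
The other lineage descending from that same node — the sister group — is ((Sorghum,Taxidea),Acinonyx); its 3 tips in alphabetical order are the answer.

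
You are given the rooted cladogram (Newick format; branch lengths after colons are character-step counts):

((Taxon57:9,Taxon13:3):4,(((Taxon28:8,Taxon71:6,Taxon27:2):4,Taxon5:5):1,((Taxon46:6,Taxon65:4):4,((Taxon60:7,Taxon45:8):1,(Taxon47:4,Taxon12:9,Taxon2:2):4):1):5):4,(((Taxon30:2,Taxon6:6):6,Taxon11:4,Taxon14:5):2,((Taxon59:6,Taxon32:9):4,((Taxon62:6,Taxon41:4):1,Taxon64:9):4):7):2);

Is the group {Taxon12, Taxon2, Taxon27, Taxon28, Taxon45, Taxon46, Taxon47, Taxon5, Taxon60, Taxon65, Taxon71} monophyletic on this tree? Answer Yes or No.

Yes

The most recent common ancestor of these taxa subtends (((Taxon28,Taxon71,Taxon27),Taxon5),((Taxon46,Taxon65),((Taxon60,Taxon45),(Taxon47,Taxon12,Taxon2)))).
That clade has exactly 11 tips — every listed taxon and nothing else — so the group is monophyletic.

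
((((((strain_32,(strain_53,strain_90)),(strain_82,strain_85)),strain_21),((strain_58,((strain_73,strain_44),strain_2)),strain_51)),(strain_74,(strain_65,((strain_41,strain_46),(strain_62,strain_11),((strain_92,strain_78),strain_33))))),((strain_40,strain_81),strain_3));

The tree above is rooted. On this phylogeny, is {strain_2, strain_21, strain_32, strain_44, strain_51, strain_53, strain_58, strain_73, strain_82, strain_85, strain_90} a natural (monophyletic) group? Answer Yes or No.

Yes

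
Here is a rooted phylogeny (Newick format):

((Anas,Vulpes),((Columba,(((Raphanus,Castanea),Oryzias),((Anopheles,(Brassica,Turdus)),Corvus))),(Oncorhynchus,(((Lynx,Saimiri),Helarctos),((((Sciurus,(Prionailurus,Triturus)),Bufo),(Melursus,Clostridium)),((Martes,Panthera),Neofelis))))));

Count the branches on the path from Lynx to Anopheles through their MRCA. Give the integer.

The MRCA of Lynx and Anopheles is the node subtending ((Columba,(((Raphanus,Castanea),Oryzias),((Anopheles,(Brassica,Turdus)),Corvus))),(Oncorhynchus,(((Lynx,Saimiri),Helarctos),((((Sciurus,(Prionailurus,Triturus)),Bufo),(Melursus,Clostridium)),((Martes,Panthera),Neofelis))))).
From Lynx up to that node: 5 branches. From Anopheles up to the same node: 5 branches. Total: 5 + 5 = 10.

10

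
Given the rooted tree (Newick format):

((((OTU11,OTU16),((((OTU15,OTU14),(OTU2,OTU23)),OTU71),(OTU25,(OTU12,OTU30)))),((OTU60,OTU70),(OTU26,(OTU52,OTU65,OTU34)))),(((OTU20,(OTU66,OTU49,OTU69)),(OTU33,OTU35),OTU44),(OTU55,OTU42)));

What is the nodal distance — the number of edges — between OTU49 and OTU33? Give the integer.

5

The MRCA of OTU49 and OTU33 is the node subtending ((OTU20,(OTU66,OTU49,OTU69)),(OTU33,OTU35),OTU44).
From OTU49 up to that node: 3 branches. From OTU33 up to the same node: 2 branches. Total: 3 + 2 = 5.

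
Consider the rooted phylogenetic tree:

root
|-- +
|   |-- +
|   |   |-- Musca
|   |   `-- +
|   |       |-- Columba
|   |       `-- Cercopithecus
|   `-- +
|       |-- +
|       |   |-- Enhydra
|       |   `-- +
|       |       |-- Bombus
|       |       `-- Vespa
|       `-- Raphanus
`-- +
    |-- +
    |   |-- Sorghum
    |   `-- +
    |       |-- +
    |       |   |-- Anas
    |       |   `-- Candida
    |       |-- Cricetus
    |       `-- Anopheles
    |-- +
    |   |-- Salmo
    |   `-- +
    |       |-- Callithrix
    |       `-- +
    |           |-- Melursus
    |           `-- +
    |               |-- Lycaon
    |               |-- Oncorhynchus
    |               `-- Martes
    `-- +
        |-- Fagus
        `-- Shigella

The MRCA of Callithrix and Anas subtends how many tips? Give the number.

The MRCA of Callithrix and Anas is the node subtending ((Sorghum,((Anas,Candida),Cricetus,Anopheles)),(Salmo,(Callithrix,(Melursus,(Lycaon,Oncorhynchus,Martes)))),(Fagus,Shigella)).
That clade contains 13 terminal taxa: Anas, Anopheles, Callithrix, Candida, Cricetus, Fagus, Lycaon, Martes, Melursus, Oncorhynchus, Salmo, Shigella, Sorghum.

13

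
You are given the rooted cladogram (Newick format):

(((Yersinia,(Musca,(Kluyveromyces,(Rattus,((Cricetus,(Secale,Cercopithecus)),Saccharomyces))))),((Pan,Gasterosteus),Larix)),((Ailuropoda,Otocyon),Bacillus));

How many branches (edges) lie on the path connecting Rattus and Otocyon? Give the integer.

The MRCA of Rattus and Otocyon is the root of the tree.
From Rattus up to that node: 6 branches. From Otocyon up to the same node: 3 branches. Total: 6 + 3 = 9.

9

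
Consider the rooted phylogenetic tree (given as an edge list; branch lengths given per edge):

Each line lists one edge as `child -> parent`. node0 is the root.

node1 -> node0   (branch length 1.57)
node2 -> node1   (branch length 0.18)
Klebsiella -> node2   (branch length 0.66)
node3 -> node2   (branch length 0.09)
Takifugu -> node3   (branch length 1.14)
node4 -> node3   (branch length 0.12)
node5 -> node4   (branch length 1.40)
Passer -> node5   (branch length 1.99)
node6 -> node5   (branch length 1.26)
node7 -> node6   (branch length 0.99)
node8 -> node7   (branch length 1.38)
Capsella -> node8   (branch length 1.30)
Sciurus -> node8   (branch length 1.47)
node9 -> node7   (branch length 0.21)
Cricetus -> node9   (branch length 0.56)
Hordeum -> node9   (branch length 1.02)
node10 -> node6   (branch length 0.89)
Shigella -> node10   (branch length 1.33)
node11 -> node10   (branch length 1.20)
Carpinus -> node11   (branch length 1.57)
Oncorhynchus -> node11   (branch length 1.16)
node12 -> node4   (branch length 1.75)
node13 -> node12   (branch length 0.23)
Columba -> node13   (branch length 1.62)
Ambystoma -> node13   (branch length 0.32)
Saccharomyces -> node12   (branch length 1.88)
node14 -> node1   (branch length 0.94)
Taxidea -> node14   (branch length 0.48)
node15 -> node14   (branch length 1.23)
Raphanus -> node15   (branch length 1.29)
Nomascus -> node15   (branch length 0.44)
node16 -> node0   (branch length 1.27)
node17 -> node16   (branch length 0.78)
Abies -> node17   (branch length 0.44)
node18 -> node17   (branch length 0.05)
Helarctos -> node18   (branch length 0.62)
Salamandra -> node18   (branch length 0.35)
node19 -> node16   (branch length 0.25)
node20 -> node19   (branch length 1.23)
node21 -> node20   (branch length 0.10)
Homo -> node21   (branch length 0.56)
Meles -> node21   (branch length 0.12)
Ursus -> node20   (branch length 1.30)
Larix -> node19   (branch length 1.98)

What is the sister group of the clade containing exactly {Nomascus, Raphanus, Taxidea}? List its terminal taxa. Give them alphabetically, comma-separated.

The clade containing exactly {Nomascus, Raphanus, Taxidea} attaches to the tree at the node subtending ((Klebsiella,(Takifugu,((Passer,(((Capsella,Sciurus),(Cricetus,Hordeum)),(Shigella,(Carpinus,Oncorhynchus)))),((Columba,Ambystoma),Saccharomyces)))),(Taxidea,(Raphanus,Nomascus))).
The other lineage descending from that same node — the sister group — is (Klebsiella,(Takifugu,((Passer,(((Capsella,Sciurus),(Cricetus,Hordeum)),(Shigella,(Carpinus,Oncorhynchus)))),((Columba,Ambystoma),Saccharomyces)))); its 13 tips in alphabetical order are the answer.

Ambystoma, Capsella, Carpinus, Columba, Cricetus, Hordeum, Klebsiella, Oncorhynchus, Passer, Saccharomyces, Sciurus, Shigella, Takifugu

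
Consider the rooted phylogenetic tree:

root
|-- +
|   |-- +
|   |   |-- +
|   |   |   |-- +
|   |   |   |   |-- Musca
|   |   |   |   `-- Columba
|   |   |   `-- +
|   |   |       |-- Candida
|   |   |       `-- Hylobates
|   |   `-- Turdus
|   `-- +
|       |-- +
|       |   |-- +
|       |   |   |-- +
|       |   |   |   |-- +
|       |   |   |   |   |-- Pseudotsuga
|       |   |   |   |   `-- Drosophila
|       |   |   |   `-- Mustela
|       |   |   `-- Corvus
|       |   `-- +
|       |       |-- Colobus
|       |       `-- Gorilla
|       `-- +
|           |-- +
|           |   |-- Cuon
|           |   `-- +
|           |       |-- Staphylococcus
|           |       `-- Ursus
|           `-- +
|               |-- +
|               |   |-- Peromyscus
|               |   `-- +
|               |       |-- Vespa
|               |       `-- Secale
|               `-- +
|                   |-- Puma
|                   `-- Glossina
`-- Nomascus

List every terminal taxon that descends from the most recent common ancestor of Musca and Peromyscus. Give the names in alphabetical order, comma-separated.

Candida, Colobus, Columba, Corvus, Cuon, Drosophila, Glossina, Gorilla, Hylobates, Musca, Mustela, Peromyscus, Pseudotsuga, Puma, Secale, Staphylococcus, Turdus, Ursus, Vespa

Tracing Musca: it sits inside (Musca,Columba).
Tracing Peromyscus: it sits inside (Peromyscus,(Vespa,Secale)).
The smallest clade enclosing both is ((((Musca,Columba),(Candida,Hylobates)),Turdus),(((((Pseudotsuga,Drosophila),Mustela),Corvus),(Colobus,Gorilla)),((Cuon,(Staphylococcus,Ursus)),((Peromyscus,(Vespa,Secale)),(Puma,Glossina))))); the answer is its 19 terminal taxa in alphabetical order.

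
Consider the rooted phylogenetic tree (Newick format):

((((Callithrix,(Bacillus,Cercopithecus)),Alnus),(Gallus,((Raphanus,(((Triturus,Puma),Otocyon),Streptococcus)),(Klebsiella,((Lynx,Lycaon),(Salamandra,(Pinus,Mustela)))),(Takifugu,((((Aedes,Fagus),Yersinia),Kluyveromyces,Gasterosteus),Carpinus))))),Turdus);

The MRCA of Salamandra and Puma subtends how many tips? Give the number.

The MRCA of Salamandra and Puma is the node subtending ((Raphanus,(((Triturus,Puma),Otocyon),Streptococcus)),(Klebsiella,((Lynx,Lycaon),(Salamandra,(Pinus,Mustela)))),(Takifugu,((((Aedes,Fagus),Yersinia),Kluyveromyces,Gasterosteus),Carpinus))).
That clade contains 18 terminal taxa: Aedes, Carpinus, Fagus, Gasterosteus, Klebsiella, Kluyveromyces, Lycaon, Lynx, Mustela, Otocyon, Pinus, Puma, Raphanus, Salamandra, Streptococcus, Takifugu, Triturus, Yersinia.

18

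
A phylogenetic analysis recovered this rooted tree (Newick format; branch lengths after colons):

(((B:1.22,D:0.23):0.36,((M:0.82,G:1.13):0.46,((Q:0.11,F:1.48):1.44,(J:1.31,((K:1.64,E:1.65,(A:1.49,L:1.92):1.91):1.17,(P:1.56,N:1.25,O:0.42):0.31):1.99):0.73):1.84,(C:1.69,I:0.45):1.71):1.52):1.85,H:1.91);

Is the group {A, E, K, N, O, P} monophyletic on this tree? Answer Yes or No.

No

The MRCA of the listed taxa subtends ((K,E,(A,L)),(P,N,O)).
That clade also contains L, which is not in the proposed group, so the group is not monophyletic.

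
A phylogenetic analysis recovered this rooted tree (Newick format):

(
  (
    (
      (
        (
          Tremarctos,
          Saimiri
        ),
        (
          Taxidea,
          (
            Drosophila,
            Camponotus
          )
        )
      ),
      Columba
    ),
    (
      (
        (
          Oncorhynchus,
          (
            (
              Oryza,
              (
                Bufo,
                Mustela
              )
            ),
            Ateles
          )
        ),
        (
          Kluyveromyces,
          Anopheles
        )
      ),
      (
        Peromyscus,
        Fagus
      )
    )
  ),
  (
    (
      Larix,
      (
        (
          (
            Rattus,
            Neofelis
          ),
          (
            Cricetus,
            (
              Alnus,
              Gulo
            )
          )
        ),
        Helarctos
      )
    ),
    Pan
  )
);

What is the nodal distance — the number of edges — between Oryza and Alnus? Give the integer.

14

The MRCA of Oryza and Alnus is the root of the tree.
From Oryza up to that node: 7 branches. From Alnus up to the same node: 7 branches. Total: 7 + 7 = 14.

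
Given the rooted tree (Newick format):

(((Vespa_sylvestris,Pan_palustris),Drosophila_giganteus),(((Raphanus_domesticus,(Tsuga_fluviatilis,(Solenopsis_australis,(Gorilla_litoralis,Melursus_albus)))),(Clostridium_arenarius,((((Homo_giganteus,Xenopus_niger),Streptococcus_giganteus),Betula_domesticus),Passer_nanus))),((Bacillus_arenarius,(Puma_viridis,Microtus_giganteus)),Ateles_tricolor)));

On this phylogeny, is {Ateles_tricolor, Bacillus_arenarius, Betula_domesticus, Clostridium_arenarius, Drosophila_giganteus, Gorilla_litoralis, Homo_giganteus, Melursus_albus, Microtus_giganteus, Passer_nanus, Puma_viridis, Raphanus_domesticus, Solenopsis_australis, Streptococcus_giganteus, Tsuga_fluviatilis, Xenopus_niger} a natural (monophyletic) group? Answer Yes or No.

No

The MRCA of the listed taxa is the root, so the smallest clade containing them is the whole tree.
That clade also contains Pan_palustris, Vespa_sylvestris, which are not in the proposed group, so the group is not monophyletic.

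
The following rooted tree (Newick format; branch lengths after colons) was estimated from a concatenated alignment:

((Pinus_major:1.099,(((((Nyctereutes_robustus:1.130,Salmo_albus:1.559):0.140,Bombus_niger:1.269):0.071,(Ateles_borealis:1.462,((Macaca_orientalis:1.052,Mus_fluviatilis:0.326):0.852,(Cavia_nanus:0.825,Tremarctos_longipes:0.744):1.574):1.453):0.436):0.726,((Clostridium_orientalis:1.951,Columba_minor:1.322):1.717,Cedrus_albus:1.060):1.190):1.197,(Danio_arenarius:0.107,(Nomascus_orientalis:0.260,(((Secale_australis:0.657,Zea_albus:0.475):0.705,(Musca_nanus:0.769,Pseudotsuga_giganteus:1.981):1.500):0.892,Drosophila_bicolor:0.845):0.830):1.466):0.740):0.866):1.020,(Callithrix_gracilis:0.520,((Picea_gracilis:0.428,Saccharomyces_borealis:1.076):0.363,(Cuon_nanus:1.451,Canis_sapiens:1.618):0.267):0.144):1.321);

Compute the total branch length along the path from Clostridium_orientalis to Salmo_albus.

7.354

The path runs Clostridium_orientalis → … → MRCA → … → Salmo_albus; the MRCA is the node subtending ((((Nyctereutes_robustus,Salmo_albus),Bombus_niger),(Ateles_borealis,((Macaca_orientalis,Mus_fluviatilis),(Cavia_nanus,Tremarctos_longipes)))),((Clostridium_orientalis,Columba_minor),Cedrus_albus)).
Branch lengths along that path: 1.951 + 1.717 + 1.190 + 0.726 + 0.071 + 0.140 + 1.559 = 7.354.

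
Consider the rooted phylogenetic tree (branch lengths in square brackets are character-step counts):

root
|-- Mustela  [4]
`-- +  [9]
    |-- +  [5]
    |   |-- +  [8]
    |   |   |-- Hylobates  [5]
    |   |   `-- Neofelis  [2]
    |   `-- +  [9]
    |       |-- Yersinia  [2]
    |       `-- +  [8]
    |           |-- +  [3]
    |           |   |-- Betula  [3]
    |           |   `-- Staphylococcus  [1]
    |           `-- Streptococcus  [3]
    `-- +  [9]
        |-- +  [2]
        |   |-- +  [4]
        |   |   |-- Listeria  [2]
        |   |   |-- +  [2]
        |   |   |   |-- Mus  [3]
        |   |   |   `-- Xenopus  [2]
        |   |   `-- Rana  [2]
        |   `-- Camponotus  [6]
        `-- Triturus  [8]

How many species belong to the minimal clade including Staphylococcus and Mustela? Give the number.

13

The MRCA of Staphylococcus and Mustela is the root, so the clade is the entire tree.
That clade contains 13 terminal taxa: Betula, Camponotus, Hylobates, Listeria, Mus, Mustela, Neofelis, Rana, Staphylococcus, Streptococcus, Triturus, Xenopus, Yersinia.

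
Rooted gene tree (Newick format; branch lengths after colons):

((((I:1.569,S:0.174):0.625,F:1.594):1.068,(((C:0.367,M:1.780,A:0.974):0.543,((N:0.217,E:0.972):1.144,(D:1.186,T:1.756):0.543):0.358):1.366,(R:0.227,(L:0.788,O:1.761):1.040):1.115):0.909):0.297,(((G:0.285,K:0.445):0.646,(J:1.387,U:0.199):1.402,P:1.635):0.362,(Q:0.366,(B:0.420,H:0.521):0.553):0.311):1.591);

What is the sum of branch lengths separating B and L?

7.024

The path runs B → … → MRCA → … → L; the MRCA is the root of the tree.
Branch lengths along that path: 0.420 + 0.553 + 0.311 + 1.591 + 0.297 + 0.909 + 1.115 + 1.040 + 0.788 = 7.024.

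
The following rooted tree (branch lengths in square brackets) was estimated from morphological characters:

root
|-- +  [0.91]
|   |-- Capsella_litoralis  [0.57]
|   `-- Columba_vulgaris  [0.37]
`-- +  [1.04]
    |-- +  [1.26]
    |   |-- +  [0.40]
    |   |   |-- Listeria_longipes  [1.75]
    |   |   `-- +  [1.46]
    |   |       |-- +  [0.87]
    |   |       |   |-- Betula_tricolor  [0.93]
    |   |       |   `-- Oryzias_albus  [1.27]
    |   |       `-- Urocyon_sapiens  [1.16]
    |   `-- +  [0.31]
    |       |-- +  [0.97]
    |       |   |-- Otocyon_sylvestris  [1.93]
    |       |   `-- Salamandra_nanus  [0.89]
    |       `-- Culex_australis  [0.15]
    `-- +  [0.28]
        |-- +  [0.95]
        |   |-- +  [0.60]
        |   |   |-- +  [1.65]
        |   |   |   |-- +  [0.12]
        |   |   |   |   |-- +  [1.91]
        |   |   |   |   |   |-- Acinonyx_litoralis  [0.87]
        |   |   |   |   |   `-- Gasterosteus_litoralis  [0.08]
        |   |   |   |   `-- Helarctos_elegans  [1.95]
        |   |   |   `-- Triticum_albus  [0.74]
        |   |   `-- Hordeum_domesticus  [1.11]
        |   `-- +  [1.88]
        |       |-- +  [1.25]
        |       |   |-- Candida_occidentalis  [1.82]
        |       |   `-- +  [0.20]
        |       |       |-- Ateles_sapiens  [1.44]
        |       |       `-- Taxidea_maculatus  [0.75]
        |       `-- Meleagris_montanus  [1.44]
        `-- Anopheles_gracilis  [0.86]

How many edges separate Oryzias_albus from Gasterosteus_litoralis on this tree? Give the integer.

The MRCA of Oryzias_albus and Gasterosteus_litoralis is the node subtending (((Listeria_longipes,((Betula_tricolor,Oryzias_albus),Urocyon_sapiens)),((Otocyon_sylvestris,Salamandra_nanus),Culex_australis)),((((((Acinonyx_litoralis,Gasterosteus_litoralis),Helarctos_elegans),Triticum_albus),Hordeum_domesticus),((Candida_occidentalis,(Ateles_sapiens,Taxidea_maculatus)),Meleagris_montanus)),Anopheles_gracilis)).
From Oryzias_albus up to that node: 5 branches. From Gasterosteus_litoralis up to the same node: 7 branches. Total: 5 + 7 = 12.

12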